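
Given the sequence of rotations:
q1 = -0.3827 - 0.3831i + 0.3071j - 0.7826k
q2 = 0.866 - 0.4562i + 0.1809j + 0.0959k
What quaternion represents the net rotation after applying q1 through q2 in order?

q2 · q1 = -0.4867 - 0.3282i - 0.197j - 0.7852k
-0.4867 - 0.3282i - 0.197j - 0.7852k


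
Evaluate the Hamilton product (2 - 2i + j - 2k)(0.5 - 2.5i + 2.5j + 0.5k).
-5.5 - 0.5i + 11.5j - 2.5k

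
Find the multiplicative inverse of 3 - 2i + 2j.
0.1765 + 0.1176i - 0.1176j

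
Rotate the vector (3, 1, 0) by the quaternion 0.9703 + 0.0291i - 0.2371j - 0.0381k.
(2.714, 0.732, 1.448)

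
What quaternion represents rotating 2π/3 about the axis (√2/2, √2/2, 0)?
0.5 + 0.6124i + 0.6124j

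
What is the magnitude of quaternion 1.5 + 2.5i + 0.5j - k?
3.122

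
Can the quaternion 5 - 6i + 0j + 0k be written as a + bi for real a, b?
Yes. The quaternion 5 - 6i has j- and k-coefficients y = z = 0, so it lies in the complex subalgebra spanned by 1 and i.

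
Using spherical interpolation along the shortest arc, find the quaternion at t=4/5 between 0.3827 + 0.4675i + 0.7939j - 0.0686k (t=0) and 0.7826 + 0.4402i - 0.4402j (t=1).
0.8252 + 0.5354i - 0.179j - 0.0194k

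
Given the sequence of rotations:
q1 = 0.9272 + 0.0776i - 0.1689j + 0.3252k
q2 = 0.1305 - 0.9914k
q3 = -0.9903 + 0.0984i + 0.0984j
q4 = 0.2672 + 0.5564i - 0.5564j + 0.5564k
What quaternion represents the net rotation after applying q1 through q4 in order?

q2 · q1 = 0.4434 - 0.1573i - 0.099j - 0.8768k
q3 · q2 · q1 = -0.4139 + 0.1131i + 0.2279j + 0.874k
q4 · q3 · q2 · q1 = -0.533 - 0.8132i - 0.1322j + 0.193k
-0.533 - 0.8132i - 0.1322j + 0.193k


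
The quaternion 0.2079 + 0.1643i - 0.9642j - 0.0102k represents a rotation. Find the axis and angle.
axis = (0.168, -0.9857, -0.0104), θ = 156°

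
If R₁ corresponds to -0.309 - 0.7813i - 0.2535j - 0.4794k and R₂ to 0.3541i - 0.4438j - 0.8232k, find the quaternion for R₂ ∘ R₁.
-0.2305 - 0.1053i + 0.9501j - 0.1821k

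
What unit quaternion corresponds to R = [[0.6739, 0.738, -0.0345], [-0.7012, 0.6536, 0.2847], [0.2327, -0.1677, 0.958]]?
0.9063 - 0.1248i - 0.0737j - 0.397k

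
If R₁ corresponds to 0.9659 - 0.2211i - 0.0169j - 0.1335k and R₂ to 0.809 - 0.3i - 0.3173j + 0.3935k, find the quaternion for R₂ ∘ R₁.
0.7623 - 0.4196i - 0.4472j + 0.207k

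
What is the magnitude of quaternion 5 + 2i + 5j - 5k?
√79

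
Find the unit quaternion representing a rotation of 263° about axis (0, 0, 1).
-0.6626 + 0.749k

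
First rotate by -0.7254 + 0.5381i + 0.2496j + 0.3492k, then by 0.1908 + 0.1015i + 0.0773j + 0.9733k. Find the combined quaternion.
-0.5522 - 0.1869i + 0.4798j - 0.6557k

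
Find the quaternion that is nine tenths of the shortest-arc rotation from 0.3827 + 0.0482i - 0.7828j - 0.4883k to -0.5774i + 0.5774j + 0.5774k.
0.0416 + 0.5334i - 0.6132j - 0.5812k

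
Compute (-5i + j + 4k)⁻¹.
0.119i - 0.0238j - 0.0952k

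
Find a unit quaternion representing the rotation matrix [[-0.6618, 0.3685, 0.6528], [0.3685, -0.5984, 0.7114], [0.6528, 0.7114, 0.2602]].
0.4112i + 0.4481j + 0.7938k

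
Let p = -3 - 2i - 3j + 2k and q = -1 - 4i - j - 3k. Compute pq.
-2 + 25i - 8j - 3k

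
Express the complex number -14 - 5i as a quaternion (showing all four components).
-14 - 5i + 0j + 0k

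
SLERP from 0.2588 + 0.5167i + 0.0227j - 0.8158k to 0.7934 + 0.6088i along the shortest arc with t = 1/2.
0.6035 + 0.6455i + 0.013j - 0.4679k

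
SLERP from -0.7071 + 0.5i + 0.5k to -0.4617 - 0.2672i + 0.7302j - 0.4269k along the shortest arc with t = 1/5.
-0.5281 + 0.5546i - 0.2228j + 0.6033k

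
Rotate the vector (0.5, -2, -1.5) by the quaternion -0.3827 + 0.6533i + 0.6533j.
(-0.884, -0.616, 2.311)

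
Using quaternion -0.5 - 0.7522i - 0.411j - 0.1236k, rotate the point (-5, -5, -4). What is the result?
(-8.019, -0.296, -1.266)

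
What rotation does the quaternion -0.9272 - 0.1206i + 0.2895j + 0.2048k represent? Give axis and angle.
axis = (-0.322, 0.7729, 0.5468), θ = 316°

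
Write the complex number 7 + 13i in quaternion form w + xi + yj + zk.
7 + 13i + 0j + 0k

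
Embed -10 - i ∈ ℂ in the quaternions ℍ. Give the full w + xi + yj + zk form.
-10 - i + 0j + 0k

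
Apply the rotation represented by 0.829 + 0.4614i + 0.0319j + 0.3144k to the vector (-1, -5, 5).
(3.374, -6.158, -1.302)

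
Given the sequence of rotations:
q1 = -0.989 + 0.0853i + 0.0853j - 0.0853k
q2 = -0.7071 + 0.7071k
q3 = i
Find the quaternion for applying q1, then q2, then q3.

q2 · q1 = 0.7596 - 0.1206i - 0.639k
q3 · q2 · q1 = 0.1206 + 0.7596i + 0.639j
0.1206 + 0.7596i + 0.639j


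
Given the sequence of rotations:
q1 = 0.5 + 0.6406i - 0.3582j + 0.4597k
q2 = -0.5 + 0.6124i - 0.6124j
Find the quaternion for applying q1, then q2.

q2 · q1 = -0.8617 - 0.2956i - 0.4086j - 0.0569k
-0.8617 - 0.2956i - 0.4086j - 0.0569k


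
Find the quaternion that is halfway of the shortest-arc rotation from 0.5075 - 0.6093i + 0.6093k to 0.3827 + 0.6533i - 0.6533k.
0.0697 - 0.7054i + 0.7054k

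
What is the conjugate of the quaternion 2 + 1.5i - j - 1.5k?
2 - 1.5i + j + 1.5k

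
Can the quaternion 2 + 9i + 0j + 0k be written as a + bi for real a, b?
Yes. The quaternion 2 + 9i has j- and k-coefficients y = z = 0, so it lies in the complex subalgebra spanned by 1 and i.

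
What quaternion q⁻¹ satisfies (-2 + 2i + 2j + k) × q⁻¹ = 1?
-0.1538 - 0.1538i - 0.1538j - 0.0769k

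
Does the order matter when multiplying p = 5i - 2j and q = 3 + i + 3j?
Yes: pq = 1 + 15i - 6j + 17k ≠ 1 + 15i - 6j - 17k = qp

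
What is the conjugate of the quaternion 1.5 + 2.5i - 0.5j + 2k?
1.5 - 2.5i + 0.5j - 2k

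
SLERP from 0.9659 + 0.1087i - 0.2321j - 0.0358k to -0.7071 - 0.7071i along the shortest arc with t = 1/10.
0.9606 + 0.1764i - 0.2123j - 0.0328k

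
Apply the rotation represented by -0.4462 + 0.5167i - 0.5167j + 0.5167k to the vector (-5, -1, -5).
(-4.563, 5.407, 0.97)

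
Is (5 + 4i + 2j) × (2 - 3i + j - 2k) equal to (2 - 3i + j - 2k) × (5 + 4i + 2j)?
No: pq = 20 - 11i + 17j ≠ 20 - 3i + j - 20k = qp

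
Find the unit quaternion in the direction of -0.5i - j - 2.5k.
-0.1826i - 0.3651j - 0.9129k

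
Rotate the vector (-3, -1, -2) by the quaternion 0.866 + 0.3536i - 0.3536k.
(-2.362, 2.562, -1.362)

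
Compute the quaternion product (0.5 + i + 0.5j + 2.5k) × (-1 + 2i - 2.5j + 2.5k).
-7.5 + 7.5i + 0.75j - 4.75k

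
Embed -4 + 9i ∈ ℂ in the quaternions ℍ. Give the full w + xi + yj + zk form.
-4 + 9i + 0j + 0k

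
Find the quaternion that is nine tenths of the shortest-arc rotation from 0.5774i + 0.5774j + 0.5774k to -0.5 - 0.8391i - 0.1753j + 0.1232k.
0.4665 + 0.8521i + 0.2328j - 0.0457k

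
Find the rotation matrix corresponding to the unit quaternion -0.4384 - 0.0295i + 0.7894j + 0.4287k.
[[-0.6139, 0.3293, -0.7174], [-0.4225, 0.6307, 0.651], [0.6669, 0.7027, -0.248]]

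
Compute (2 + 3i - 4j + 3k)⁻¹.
0.0526 - 0.0789i + 0.1053j - 0.0789k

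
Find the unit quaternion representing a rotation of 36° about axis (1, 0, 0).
0.9511 + 0.309i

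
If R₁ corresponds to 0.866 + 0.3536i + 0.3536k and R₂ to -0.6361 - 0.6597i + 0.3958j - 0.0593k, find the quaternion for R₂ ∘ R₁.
-0.2966 - 0.6563i + 0.5551j - 0.4162k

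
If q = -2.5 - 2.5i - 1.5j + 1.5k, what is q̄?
-2.5 + 2.5i + 1.5j - 1.5k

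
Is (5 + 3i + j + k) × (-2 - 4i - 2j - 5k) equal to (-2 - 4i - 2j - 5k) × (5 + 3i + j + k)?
No: pq = 9 - 29i - j - 29k ≠ 9 - 23i - 23j - 25k = qp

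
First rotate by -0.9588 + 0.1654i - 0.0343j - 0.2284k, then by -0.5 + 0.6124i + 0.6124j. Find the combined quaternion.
0.3991 - 0.8097i - 0.4301j - 0.0081k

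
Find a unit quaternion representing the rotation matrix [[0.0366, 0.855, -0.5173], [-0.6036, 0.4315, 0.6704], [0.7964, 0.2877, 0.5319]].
0.7071 - 0.1353i - 0.4645j - 0.5157k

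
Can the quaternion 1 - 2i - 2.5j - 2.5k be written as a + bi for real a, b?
No. The quaternion 1 - 2i - 2.5j - 2.5k has j-coefficient y = -2.5 and k-coefficient z = -2.5, not both zero, so it does not lie in the complex subalgebra spanned by 1 and i.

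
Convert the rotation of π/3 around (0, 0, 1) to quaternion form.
0.866 + 0.5k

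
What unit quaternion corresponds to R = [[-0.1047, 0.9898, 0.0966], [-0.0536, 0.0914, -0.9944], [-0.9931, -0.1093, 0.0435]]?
0.5075 + 0.436i + 0.5368j - 0.514k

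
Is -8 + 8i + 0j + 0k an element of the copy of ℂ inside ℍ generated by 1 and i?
Yes. The quaternion -8 + 8i has j- and k-coefficients y = z = 0, so it lies in the complex subalgebra spanned by 1 and i.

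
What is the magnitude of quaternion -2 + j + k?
√6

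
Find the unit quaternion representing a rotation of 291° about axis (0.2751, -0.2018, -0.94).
-0.8241 + 0.1558i - 0.1143j - 0.5324k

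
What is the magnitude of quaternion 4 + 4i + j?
√33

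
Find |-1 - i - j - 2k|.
√7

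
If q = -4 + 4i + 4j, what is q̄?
-4 - 4i - 4j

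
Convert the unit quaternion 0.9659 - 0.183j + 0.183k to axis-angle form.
axis = (0, -√2/2, √2/2), θ = π/6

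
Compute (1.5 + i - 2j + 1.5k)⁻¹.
0.1579 - 0.1053i + 0.2105j - 0.1579k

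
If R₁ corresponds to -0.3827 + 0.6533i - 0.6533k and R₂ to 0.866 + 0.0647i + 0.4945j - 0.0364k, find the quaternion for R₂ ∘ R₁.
-0.3975 + 0.2179i - 0.1708j - 0.8749k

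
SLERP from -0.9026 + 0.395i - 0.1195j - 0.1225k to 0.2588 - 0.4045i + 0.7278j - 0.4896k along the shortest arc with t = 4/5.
-0.4494 + 0.45i - 0.6627j + 0.3954k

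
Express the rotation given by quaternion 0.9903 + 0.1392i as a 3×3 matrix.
[[1, 0, 0], [0, 0.9612, -0.2757], [0, 0.2757, 0.9612]]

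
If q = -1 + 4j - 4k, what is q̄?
-1 - 4j + 4k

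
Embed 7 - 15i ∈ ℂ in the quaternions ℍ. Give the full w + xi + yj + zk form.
7 - 15i + 0j + 0k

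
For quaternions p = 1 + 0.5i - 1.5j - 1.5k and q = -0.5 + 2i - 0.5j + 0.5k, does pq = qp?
No: pq = -1.5 + 0.25i - 3j + 4k ≠ -1.5 + 3.25i + 3.5j - 1.5k = qp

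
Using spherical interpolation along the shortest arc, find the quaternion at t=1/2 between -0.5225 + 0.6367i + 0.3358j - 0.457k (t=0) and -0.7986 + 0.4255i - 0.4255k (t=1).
-0.6808 + 0.5474i + 0.1731j - 0.4548k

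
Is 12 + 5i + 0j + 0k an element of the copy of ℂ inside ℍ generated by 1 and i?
Yes. The quaternion 12 + 5i has j- and k-coefficients y = z = 0, so it lies in the complex subalgebra spanned by 1 and i.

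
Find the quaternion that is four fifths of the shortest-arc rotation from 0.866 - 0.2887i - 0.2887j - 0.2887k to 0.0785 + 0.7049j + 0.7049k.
0.154 - 0.0744i - 0.6967j - 0.6967k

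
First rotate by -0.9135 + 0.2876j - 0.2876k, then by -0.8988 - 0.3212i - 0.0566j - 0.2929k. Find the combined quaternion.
0.7531 + 0.3939i - 0.2992j + 0.4337k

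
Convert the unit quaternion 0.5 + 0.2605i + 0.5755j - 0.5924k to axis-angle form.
axis = (0.3008, 0.6645, -0.684), θ = 2π/3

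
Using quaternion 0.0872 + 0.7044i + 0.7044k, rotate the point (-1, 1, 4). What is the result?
(3.839, -1.599, -0.839)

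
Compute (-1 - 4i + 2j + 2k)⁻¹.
-0.04 + 0.16i - 0.08j - 0.08k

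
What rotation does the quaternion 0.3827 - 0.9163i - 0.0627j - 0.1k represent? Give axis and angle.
axis = (-0.9918, -0.0679, -0.1082), θ = 3π/4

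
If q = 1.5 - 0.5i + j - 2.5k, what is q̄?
1.5 + 0.5i - j + 2.5k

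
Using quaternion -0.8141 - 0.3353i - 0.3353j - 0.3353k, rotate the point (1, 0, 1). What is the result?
(1.321, 0.45, 0.229)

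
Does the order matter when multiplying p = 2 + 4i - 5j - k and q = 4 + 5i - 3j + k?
Yes: pq = -26 + 18i - 35j + 11k ≠ -26 + 34i - 17j - 15k = qp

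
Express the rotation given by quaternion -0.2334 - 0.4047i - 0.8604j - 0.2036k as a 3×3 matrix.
[[-0.5635, 0.6014, 0.5664], [0.7914, 0.5895, 0.1614], [-0.2368, 0.5393, -0.8081]]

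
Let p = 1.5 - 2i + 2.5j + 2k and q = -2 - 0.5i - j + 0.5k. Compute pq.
-2.5 + 6.5i - 6.5j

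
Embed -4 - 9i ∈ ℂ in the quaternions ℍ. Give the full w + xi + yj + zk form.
-4 - 9i + 0j + 0k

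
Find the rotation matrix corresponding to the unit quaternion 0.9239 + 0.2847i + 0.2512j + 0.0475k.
[[0.8693, 0.0553, 0.4912], [0.2308, 0.8334, -0.5022], [-0.4371, 0.5499, 0.7117]]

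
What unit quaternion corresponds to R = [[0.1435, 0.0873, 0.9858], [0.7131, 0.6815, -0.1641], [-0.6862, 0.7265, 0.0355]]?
0.682 + 0.3265i + 0.6129j + 0.2294k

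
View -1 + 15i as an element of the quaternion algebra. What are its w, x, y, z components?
-1 + 15i + 0j + 0k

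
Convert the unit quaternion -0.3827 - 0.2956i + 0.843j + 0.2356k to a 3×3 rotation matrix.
[[-0.5323, -0.3181, -0.7845], [-0.6787, 0.7142, 0.171], [0.5059, 0.6235, -0.5961]]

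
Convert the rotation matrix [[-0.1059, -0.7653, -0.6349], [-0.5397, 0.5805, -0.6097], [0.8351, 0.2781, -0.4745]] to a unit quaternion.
0.5 + 0.4439i - 0.735j + 0.1128k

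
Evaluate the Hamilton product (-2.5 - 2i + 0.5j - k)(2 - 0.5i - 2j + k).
-4 - 4.25i + 8.5j - 0.25k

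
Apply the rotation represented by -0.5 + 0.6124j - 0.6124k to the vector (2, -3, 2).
(-0.388, -1.025, 3.975)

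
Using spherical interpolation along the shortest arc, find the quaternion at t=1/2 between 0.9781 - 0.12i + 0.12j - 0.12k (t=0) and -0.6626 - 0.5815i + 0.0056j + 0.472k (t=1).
0.9075 + 0.2553i + 0.0633j - 0.3274k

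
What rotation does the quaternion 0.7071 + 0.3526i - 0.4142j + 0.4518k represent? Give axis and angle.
axis = (0.4986, -0.5858, 0.6389), θ = π/2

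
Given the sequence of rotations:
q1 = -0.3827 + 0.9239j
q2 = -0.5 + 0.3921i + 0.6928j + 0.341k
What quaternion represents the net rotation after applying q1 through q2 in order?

q2 · q1 = -0.4487 - 0.4651i - 0.7271j + 0.2318k
-0.4487 - 0.4651i - 0.7271j + 0.2318k


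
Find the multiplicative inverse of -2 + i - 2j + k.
-0.2 - 0.1i + 0.2j - 0.1k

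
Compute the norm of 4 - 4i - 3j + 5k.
√66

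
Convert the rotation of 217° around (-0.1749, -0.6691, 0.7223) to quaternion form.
-0.3173 - 0.1659i - 0.6345j + 0.685k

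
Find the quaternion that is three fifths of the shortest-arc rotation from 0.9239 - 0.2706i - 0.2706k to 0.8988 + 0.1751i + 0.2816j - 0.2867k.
0.941 - 0.0044i + 0.1743j - 0.2901k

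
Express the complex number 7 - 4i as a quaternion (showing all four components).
7 - 4i + 0j + 0k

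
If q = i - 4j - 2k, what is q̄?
-i + 4j + 2k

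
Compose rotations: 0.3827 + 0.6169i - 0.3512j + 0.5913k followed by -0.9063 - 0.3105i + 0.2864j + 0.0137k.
-0.0628 - 0.5038i + 0.6199j - 0.5983k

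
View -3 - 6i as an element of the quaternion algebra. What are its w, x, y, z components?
-3 - 6i + 0j + 0k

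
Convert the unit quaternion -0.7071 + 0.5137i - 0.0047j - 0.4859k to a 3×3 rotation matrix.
[[0.5278, -0.692, -0.4926], [0.6823, 0, 0.731], [-0.5059, -0.7219, 0.4722]]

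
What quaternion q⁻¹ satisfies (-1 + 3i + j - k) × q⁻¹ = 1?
-0.0833 - 0.25i - 0.0833j + 0.0833k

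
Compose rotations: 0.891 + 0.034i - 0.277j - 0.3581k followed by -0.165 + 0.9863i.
-0.1805 + 0.8732i + 0.3989j - 0.2141k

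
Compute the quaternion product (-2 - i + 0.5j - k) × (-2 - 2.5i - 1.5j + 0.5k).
2.75 + 5.75i + 5j + 3.75k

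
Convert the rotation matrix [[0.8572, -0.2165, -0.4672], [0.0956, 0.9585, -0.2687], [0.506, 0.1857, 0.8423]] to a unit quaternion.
0.9563 + 0.1188i - 0.2544j + 0.0816k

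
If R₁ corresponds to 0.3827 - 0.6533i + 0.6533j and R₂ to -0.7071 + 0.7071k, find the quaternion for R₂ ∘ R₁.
-0.2706 - 0.9239j + 0.2706k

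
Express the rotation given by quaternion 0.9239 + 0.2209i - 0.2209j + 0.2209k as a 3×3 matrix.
[[0.8048, -0.5058, -0.3106], [0.3106, 0.8048, -0.5058], [0.5058, 0.3106, 0.8048]]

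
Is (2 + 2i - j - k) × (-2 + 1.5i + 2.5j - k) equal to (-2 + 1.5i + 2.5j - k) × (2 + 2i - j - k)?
No: pq = -5.5 + 2.5i + 7.5j + 6.5k ≠ -5.5 - 4.5i + 6.5j - 6.5k = qp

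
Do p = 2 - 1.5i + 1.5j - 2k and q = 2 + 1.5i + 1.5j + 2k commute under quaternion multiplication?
No: pq = 8 + 6i + 6j - 4.5k ≠ 8 - 6i + 6j + 4.5k = qp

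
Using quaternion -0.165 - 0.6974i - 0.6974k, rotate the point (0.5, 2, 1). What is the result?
(0.526, -2.006, 0.974)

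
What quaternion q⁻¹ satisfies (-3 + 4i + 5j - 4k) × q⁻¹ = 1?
-0.0455 - 0.0606i - 0.0758j + 0.0606k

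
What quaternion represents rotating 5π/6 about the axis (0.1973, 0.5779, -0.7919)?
0.2588 + 0.1906i + 0.5582j - 0.7649k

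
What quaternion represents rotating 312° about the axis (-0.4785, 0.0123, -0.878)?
-0.9135 - 0.1946i + 0.005j - 0.3571k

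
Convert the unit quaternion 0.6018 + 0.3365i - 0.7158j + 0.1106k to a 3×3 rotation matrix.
[[-0.0492, -0.6149, -0.7871], [-0.3486, 0.7491, -0.5633], [0.936, 0.2467, -0.2512]]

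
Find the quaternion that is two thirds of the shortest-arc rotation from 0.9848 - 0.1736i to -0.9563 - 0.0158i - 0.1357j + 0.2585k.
0.9792 - 0.0483i + 0.0915j - 0.1743k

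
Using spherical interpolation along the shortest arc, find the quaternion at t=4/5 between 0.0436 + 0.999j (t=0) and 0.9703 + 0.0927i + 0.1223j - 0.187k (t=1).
0.8996 + 0.0848i + 0.3928j - 0.171k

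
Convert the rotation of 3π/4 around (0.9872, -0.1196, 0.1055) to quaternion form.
0.3827 + 0.9121i - 0.1105j + 0.0975k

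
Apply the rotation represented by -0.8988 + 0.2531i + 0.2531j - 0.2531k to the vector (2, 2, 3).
(-0.915, 3.634, 1.719)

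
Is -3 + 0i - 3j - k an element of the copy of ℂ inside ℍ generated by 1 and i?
No. The quaternion -3 - 3j - k has j-coefficient y = -3 and k-coefficient z = -1, not both zero, so it does not lie in the complex subalgebra spanned by 1 and i.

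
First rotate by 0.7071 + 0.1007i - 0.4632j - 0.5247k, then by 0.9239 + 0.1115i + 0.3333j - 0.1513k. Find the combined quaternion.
0.7171 - 0.0731i - 0.149j - 0.677k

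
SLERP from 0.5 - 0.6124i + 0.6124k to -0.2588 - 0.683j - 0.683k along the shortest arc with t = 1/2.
0.4313 - 0.3481i + 0.3882j + 0.7363k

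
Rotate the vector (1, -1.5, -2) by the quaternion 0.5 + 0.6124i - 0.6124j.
(2.6, 0.1, 0.694)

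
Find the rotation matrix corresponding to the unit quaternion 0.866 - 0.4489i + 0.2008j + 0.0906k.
[[0.9029, -0.3372, 0.2664], [-0.0234, 0.5806, 0.8139], [-0.4291, -0.7411, 0.5163]]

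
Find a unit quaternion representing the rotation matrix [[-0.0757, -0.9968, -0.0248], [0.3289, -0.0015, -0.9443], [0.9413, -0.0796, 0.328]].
0.5592 + 0.3866i - 0.4319j + 0.5927k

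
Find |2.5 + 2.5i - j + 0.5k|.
3.708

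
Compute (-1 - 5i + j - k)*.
-1 + 5i - j + k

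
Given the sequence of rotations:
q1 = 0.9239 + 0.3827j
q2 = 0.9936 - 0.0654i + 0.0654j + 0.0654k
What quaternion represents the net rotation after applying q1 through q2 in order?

q2 · q1 = 0.893 - 0.0855i + 0.4407j + 0.0354k
0.893 - 0.0855i + 0.4407j + 0.0354k


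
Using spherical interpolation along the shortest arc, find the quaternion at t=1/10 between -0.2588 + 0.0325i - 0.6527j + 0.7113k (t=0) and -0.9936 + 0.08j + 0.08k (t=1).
-0.3815 + 0.0311i - 0.6133j + 0.6909k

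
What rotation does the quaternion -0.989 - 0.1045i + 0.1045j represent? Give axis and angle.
axis = (-√2/2, √2/2, 0), θ = 343°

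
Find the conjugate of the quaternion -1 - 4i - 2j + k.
-1 + 4i + 2j - k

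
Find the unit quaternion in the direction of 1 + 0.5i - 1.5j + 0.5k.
0.5164 + 0.2582i - 0.7746j + 0.2582k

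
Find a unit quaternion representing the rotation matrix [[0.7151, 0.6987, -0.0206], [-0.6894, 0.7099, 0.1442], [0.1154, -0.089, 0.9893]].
0.9239 - 0.0631i - 0.0368j - 0.3756k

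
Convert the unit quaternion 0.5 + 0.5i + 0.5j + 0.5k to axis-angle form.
axis = (√3/3, √3/3, √3/3), θ = 2π/3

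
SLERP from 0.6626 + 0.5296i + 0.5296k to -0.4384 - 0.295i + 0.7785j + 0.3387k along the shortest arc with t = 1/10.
0.6922 + 0.5458i - 0.1047j + 0.4605k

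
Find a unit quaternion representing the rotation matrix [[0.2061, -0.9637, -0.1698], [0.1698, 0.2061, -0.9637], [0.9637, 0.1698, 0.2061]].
0.6361 + 0.4455i - 0.4455j + 0.4455k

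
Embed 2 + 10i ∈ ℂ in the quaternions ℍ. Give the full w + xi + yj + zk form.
2 + 10i + 0j + 0k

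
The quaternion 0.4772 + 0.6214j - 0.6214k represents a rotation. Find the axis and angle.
axis = (0, √2/2, -√2/2), θ = 123°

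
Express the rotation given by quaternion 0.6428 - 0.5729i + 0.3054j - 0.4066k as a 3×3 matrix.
[[0.4828, 0.1728, 0.8585], [-0.8727, 0.0129, 0.4882], [0.0733, -0.9849, 0.157]]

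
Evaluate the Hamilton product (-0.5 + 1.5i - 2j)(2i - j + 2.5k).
-5 - 6i - 3.25j + 1.25k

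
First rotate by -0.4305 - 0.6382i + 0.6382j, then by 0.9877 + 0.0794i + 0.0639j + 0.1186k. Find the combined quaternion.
-0.4153 - 0.7402i + 0.5272j + 0.0404k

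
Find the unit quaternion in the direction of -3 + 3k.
-0.7071 + 0.7071k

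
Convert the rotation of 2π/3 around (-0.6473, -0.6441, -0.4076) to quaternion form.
0.5 - 0.5606i - 0.5578j - 0.353k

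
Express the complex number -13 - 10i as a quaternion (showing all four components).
-13 - 10i + 0j + 0k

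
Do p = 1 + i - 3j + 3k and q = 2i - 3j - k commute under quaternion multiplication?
No: pq = -8 + 14i + 4j + 2k ≠ -8 - 10i - 10j - 4k = qp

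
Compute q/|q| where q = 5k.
k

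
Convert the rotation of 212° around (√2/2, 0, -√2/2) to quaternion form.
-0.2756 + 0.6797i - 0.6797k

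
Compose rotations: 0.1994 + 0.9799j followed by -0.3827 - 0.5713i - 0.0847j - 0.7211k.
0.0067 + 0.5927i - 0.3919j - 0.7036k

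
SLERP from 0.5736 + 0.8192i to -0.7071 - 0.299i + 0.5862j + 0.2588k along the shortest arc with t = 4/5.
0.7223 + 0.4357i - 0.4913j - 0.2169k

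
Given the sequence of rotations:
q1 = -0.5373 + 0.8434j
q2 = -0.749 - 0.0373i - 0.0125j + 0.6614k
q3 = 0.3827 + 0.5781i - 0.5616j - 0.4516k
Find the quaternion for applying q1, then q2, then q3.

q2 · q1 = 0.413 - 0.5378i - 0.625j - 0.3868k
q3 · q2 · q1 = -0.0567 - 0.0321i - 0.0046j - 0.9979k
-0.0567 - 0.0321i - 0.0046j - 0.9979k


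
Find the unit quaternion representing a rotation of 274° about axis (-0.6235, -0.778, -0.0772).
-0.7314 - 0.4252i - 0.5306j - 0.0527k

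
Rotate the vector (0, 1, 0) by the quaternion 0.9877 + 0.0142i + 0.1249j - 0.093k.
(0.187, 0.982, 0.005)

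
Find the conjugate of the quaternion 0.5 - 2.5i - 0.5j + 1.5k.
0.5 + 2.5i + 0.5j - 1.5k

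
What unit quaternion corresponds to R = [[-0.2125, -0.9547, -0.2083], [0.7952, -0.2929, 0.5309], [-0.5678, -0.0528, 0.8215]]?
0.5736 - 0.2544i + 0.1567j + 0.7627k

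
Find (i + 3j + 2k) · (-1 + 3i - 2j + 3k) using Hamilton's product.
-3 + 12i - 13k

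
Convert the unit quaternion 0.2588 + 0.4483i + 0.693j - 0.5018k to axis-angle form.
axis = (0.4641, 0.7174, -0.5195), θ = 5π/6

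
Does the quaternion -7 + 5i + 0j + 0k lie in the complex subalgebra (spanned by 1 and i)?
Yes. The quaternion -7 + 5i has j- and k-coefficients y = z = 0, so it lies in the complex subalgebra spanned by 1 and i.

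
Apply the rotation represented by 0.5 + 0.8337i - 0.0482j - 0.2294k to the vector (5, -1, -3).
(5.594, 1.381, -1.343)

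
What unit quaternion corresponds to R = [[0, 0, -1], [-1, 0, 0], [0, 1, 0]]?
-0.5 - 0.5i + 0.5j + 0.5k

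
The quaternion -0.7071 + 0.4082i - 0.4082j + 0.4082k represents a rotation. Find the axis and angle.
axis = (√3/3, -√3/3, √3/3), θ = 3π/2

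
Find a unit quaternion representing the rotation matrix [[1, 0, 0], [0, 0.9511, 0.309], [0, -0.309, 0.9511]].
0.9877 - 0.1564i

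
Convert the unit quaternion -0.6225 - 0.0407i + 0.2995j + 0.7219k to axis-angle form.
axis = (-0.052, 0.3827, 0.9224), θ = 257°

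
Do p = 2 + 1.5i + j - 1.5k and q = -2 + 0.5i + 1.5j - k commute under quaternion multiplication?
No: pq = -7.75 - 0.75i + 1.75j + 2.75k ≠ -7.75 - 3.25i + 0.25j - 0.75k = qp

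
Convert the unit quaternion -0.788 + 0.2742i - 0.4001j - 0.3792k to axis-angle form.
axis = (0.4454, -0.6499, -0.6159), θ = 284°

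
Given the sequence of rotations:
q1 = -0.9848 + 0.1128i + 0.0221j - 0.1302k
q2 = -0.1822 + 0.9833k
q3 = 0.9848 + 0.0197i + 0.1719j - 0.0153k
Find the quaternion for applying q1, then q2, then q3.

q2 · q1 = 0.3075 - 0.0423i + 0.1069j - 0.9446k
q3 · q2 · q1 = 0.2708 - 0.1963i + 0.1774j - 0.9256k
0.2708 - 0.1963i + 0.1774j - 0.9256k


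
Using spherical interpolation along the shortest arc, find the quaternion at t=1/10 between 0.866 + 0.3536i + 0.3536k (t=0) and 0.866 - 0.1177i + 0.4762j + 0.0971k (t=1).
0.8881 + 0.311i + 0.0521j + 0.3345k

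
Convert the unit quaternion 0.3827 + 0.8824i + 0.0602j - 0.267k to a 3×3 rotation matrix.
[[0.8502, 0.3106, -0.4251], [-0.0981, -0.6998, -0.7075], [-0.5173, 0.6432, -0.5645]]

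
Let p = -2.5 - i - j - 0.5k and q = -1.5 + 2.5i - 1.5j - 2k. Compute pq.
3.75 - 3.5i + 2j + 9.75k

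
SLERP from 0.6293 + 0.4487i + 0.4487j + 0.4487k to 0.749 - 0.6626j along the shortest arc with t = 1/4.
0.8134 + 0.3945i + 0.1645j + 0.3945k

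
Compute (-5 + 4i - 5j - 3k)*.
-5 - 4i + 5j + 3k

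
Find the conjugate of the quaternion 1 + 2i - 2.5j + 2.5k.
1 - 2i + 2.5j - 2.5k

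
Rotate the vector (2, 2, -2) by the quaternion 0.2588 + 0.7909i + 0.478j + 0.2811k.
(0.607, 1.266, 3.167)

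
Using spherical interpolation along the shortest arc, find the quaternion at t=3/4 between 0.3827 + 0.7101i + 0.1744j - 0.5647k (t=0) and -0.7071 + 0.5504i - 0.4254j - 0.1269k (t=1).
-0.4943 + 0.7454i - 0.3173j - 0.3153k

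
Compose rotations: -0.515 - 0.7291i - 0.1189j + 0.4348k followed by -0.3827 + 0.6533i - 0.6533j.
0.5957 - 0.3415i + 0.0979j - 0.7204k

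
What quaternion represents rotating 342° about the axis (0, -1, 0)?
-0.9877 - 0.1564j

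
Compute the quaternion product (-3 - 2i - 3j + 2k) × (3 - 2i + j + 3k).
-16 - 11i - 10j - 11k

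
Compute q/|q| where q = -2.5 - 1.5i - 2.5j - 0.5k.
-0.6455 - 0.3873i - 0.6455j - 0.1291k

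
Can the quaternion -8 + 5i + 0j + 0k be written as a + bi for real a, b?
Yes. The quaternion -8 + 5i has j- and k-coefficients y = z = 0, so it lies in the complex subalgebra spanned by 1 and i.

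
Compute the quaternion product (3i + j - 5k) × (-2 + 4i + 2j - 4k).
-34 - 10j + 12k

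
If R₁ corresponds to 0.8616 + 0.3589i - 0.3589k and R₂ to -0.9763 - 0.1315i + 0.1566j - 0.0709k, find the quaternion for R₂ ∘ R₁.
-0.8194 - 0.5199i + 0.0623j + 0.2331k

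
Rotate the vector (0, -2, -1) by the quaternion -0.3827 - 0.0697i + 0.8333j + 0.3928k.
(0.324, -1.965, -1.017)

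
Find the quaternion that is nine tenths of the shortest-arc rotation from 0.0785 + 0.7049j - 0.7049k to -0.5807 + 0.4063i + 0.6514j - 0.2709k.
-0.5286 + 0.3762i + 0.6846j - 0.3323k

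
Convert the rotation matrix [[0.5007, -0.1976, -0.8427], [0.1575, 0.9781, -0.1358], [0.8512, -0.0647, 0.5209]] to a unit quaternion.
0.866 + 0.0205i - 0.489j + 0.1025k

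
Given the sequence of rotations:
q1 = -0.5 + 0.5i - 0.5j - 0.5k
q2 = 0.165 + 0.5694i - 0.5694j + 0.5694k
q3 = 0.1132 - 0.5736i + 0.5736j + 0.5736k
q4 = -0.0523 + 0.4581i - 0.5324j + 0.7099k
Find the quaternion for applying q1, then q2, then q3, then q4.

q2 · q1 = -0.3672 + 0.3672i + 0.7716j - 0.3672k
q3 · q2 · q1 = -0.0629 - 0.401i - 0.1233j - 0.9054k
q4 · q3 · q2 · q1 = 0.7641 + 0.5617i + 0.17j - 0.2673k
0.7641 + 0.5617i + 0.17j - 0.2673k


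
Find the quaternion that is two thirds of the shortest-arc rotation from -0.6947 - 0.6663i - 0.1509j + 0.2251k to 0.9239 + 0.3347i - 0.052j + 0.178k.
-0.8834 - 0.4663i - 0.0173j - 0.0436k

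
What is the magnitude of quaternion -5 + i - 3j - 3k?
√44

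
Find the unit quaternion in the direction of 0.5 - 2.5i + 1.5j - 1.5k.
0.1508 - 0.7538i + 0.4523j - 0.4523k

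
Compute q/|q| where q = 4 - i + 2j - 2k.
0.8 - 0.2i + 0.4j - 0.4k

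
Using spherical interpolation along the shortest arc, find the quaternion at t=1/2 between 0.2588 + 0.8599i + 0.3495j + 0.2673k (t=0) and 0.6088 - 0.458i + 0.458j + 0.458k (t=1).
0.5998 + 0.2778i + 0.5582j + 0.5014k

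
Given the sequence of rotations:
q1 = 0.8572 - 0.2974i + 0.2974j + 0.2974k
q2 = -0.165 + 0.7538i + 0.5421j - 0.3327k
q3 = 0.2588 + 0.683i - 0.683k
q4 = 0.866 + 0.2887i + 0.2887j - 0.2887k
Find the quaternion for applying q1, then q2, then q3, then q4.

q2 · q1 = 0.0205 + 0.9554i + 0.2904j + 0.0511k
q3 · q2 · q1 = -0.6123 + 0.4596i - 0.6123j + 0.1976k
q4 · q3 · q2 · q1 = -0.4291 + 0.1015i - 0.8968j + 0.0384k
-0.4291 + 0.1015i - 0.8968j + 0.0384k


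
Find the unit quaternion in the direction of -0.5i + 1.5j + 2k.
-0.1961i + 0.5883j + 0.7845k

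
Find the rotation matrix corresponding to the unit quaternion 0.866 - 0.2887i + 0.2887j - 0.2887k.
[[0.6666, 0.3333, 0.6667], [-0.6667, 0.6666, 0.3333], [-0.3333, -0.6667, 0.6666]]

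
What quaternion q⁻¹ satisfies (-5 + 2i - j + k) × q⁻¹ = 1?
-0.1613 - 0.0645i + 0.0323j - 0.0323k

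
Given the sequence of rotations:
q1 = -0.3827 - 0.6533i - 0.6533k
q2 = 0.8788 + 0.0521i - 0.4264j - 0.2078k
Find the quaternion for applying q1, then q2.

q2 · q1 = -0.438 - 0.3155i + 0.333j - 0.7732k
-0.438 - 0.3155i + 0.333j - 0.7732k


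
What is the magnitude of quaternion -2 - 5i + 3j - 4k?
√54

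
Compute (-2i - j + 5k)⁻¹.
0.0667i + 0.0333j - 0.1667k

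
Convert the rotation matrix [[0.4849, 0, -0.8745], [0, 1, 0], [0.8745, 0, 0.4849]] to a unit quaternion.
0.8617 - 0.5075j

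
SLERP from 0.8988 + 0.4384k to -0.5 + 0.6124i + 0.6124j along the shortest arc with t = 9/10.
0.5801 - 0.5747i - 0.5747j + 0.0541k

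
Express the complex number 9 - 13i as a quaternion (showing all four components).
9 - 13i + 0j + 0k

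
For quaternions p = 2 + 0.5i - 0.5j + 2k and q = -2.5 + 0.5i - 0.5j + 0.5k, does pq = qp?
No: pq = -6.5 + 0.5i + j - 4k ≠ -6.5 - i - 0.5j - 4k = qp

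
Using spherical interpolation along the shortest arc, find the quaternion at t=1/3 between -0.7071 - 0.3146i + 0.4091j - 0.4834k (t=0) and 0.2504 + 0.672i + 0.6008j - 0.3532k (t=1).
-0.4827 + 0.0611i + 0.6462j - 0.588k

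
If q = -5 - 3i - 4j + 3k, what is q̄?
-5 + 3i + 4j - 3k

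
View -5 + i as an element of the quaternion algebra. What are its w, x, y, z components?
-5 + i + 0j + 0k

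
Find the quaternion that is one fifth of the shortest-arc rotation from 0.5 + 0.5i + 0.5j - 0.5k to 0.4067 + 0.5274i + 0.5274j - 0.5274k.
0.4818 + 0.5059i + 0.5059j - 0.5059k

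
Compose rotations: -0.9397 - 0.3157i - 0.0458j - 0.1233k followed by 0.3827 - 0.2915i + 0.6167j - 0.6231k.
-0.5002 + 0.0485i - 0.4363j + 0.7464k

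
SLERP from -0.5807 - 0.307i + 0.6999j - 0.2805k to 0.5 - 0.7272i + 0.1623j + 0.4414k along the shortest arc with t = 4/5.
-0.6378 + 0.5878i + 0.0552j - 0.4946k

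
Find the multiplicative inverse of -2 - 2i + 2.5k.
-0.1404 + 0.1404i - 0.1754k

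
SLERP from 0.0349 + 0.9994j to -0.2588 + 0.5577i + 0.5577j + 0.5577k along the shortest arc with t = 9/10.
-0.2366 + 0.5188i + 0.637j + 0.5188k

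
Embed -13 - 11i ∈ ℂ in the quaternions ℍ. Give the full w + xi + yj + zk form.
-13 - 11i + 0j + 0k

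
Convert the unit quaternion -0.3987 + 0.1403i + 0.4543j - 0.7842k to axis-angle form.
axis = (0.153, 0.4954, -0.8551), θ = 227°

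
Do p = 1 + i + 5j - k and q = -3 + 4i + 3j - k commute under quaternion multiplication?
No: pq = -23 - i - 15j - 15k ≠ -23 + 3i - 9j + 19k = qp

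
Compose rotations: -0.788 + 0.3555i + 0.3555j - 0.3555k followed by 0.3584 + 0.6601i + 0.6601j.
-0.7518 - 0.6274i - 0.1581j - 0.1274k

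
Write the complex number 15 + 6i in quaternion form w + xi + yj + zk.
15 + 6i + 0j + 0k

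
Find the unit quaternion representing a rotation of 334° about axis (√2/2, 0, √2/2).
-0.9744 + 0.1591i + 0.1591k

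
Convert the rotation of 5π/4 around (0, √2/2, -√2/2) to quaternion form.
-0.3827 + 0.6533j - 0.6533k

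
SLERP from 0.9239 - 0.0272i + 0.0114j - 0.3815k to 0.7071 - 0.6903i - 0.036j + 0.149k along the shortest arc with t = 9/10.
0.7605 - 0.6418i - 0.032j + 0.094k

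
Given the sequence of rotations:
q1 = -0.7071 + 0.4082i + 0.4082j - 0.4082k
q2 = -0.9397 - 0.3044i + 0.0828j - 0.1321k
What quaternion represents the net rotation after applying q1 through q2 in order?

q2 · q1 = 0.701 - 0.1482i - 0.6203j + 0.3189k
0.701 - 0.1482i - 0.6203j + 0.3189k


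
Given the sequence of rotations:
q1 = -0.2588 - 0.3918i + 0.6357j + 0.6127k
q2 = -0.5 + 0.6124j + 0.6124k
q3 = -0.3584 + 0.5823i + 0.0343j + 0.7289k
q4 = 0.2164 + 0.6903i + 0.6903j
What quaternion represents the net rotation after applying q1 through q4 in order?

q2 · q1 = -0.6351 + 0.1818i - 0.7163j - 0.2249k
q3 · q2 · q1 = 0.3103 + 0.0794i + 0.4984j - 0.8057k
q4 · q3 · q2 · q1 = -0.3317 - 0.3248i + 0.8782j + 0.1149k
-0.3317 - 0.3248i + 0.8782j + 0.1149k


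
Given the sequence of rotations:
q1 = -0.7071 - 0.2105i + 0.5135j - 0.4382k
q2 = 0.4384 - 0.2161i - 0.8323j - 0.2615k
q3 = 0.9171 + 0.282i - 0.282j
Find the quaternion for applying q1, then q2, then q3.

q2 · q1 = -0.0427 + 0.5595i + 0.774j - 0.2934k
q3 · q2 · q1 = 0.0213 + 0.5838i + 0.8046j + 0.107k
0.0213 + 0.5838i + 0.8046j + 0.107k


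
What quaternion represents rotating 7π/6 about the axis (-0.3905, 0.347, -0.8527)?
-0.2588 - 0.3772i + 0.3352j - 0.8236k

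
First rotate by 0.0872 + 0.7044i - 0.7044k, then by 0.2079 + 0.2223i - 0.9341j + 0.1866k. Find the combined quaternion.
-0.007 + 0.8238i + 0.2066j + 0.5278k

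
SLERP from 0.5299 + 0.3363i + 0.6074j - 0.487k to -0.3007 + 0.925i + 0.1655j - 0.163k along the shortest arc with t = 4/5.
-0.1287 + 0.9047i + 0.3034j - 0.2701k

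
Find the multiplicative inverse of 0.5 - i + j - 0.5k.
0.2 + 0.4i - 0.4j + 0.2k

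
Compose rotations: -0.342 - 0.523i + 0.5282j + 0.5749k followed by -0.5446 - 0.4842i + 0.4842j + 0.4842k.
-0.6011 + 0.473i - 0.4281j - 0.4812k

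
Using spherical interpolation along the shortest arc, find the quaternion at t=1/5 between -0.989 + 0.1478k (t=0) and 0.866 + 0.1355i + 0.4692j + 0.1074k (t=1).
-0.9898 - 0.0286i - 0.099j + 0.098k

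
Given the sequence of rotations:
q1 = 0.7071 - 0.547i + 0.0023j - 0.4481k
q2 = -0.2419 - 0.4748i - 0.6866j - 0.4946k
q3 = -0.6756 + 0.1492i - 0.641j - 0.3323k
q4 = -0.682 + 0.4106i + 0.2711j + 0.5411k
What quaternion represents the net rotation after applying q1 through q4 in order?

q2 · q1 = -0.6508 + 0.1054i - 0.4283j - 0.618k
q3 · q2 · q1 = -0.0559 + 0.0855i + 0.7637j + 0.6374k
q4 · q3 · q2 · q1 = -0.5489 - 0.3217i - 0.7515j - 0.1746k
-0.5489 - 0.3217i - 0.7515j - 0.1746k


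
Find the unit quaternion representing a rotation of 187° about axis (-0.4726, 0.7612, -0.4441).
-0.061 - 0.4717i + 0.7598j - 0.4433k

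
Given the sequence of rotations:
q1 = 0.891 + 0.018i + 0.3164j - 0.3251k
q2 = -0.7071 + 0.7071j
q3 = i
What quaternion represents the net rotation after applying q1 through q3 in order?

q2 · q1 = -0.8538 - 0.2426i + 0.4063j + 0.2172k
q3 · q2 · q1 = 0.2426 - 0.8538i - 0.2172j + 0.4063k
0.2426 - 0.8538i - 0.2172j + 0.4063k


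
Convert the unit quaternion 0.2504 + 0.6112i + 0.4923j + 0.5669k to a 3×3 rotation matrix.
[[-0.1275, 0.3179, 0.9395], [0.8857, -0.3899, 0.2521], [0.4464, 0.8643, -0.2318]]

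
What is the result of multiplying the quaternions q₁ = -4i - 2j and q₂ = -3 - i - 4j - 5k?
-12 + 22i - 14j + 14k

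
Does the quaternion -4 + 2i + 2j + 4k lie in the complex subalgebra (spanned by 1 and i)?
No. The quaternion -4 + 2i + 2j + 4k has j-coefficient y = 2 and k-coefficient z = 4, not both zero, so it does not lie in the complex subalgebra spanned by 1 and i.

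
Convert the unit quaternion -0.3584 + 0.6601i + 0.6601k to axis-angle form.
axis = (√2/2, 0, √2/2), θ = 222°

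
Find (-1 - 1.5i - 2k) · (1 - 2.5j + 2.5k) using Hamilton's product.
4 - 6.5i + 6.25j - 0.75k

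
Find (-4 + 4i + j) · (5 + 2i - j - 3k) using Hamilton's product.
-27 + 9i + 21j + 6k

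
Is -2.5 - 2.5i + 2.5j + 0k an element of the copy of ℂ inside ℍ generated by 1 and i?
No. The quaternion -2.5 - 2.5i + 2.5j has j-coefficient y = 2.5 and k-coefficient z = 0, not both zero, so it does not lie in the complex subalgebra spanned by 1 and i.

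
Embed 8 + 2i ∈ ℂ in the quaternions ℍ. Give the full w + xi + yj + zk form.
8 + 2i + 0j + 0k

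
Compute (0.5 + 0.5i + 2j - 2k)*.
0.5 - 0.5i - 2j + 2k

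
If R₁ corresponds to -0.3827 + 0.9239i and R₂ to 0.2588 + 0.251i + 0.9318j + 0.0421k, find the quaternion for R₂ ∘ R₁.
-0.3309 + 0.143i - 0.3177j - 0.877k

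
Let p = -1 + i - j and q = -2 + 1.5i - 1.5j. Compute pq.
-1 - 3.5i + 3.5j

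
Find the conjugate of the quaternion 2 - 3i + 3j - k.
2 + 3i - 3j + k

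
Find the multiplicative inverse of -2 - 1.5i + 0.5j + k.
-0.2667 + 0.2i - 0.0667j - 0.1333k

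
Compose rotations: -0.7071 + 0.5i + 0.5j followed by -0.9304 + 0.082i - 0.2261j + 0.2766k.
0.7299 - 0.6615i - 0.167j - 0.0415k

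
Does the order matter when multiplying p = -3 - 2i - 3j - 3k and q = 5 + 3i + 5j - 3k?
Yes: pq = -3 + 5i - 45j - 7k ≠ -3 - 43i - 15j - 5k = qp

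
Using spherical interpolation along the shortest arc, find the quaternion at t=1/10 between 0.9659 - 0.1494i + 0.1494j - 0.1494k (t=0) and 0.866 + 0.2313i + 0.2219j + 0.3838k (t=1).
0.9761 - 0.1115i + 0.1605j - 0.095k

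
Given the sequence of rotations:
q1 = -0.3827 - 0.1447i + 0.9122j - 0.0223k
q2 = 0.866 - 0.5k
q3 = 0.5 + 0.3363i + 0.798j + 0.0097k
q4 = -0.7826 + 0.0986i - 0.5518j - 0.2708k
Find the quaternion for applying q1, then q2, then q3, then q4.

q2 · q1 = -0.3426 + 0.3308i + 0.8623j + 0.172k
q3 · q2 · q1 = -0.9723 + 0.1791i + 0.1031j + 0.1087k
q4 · q3 · q2 · q1 = 0.8296 - 0.2681i + 0.3966j + 0.2872k
0.8296 - 0.2681i + 0.3966j + 0.2872k


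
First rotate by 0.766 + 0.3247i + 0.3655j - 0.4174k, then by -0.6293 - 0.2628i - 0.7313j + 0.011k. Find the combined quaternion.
-0.1248 - 0.1044i - 0.8963j + 0.4125k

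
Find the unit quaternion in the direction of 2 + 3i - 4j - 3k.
0.3244 + 0.4867i - 0.6489j - 0.4867k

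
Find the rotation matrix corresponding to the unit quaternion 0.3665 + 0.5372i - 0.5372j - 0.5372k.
[[-0.1543, -0.1834, -0.9709], [-0.9709, -0.1543, 0.1834], [-0.1834, 0.9709, -0.1543]]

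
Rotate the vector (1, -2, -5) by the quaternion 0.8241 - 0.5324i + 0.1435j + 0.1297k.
(1.166, -5.312, -0.654)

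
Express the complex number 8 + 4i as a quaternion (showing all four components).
8 + 4i + 0j + 0k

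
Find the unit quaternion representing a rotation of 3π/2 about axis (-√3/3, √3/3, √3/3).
-0.7071 - 0.4082i + 0.4082j + 0.4082k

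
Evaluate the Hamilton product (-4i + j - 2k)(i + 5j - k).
-3 + 9i - 6j - 21k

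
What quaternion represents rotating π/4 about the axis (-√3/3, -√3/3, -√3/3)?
0.9239 - 0.2209i - 0.2209j - 0.2209k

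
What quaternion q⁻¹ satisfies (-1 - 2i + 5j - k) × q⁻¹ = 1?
-0.0323 + 0.0645i - 0.1613j + 0.0323k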